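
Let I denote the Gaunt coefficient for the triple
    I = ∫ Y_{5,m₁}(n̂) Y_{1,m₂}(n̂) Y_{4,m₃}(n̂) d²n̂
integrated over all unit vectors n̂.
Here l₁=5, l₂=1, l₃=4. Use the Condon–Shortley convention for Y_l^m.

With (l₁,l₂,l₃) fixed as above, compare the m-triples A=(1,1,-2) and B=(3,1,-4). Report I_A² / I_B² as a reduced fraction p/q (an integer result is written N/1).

l's match ⇒ only the (l;m) 3-j factors differ between A and B.
A: triangle coeff Δ(5,1,4) = 1/495; Σ_t [2,2]: t=2:+1/2880 = 1/2880; (3j)²=2/165 [(5 1 4; 1 1 -2)], sign=+1
B: triangle coeff Δ(5,1,4) = 1/495; Σ_t [2,2]: t=2:+1/80640 = 1/80640; (3j)²=1/495 [(5 1 4; 3 1 -4)], sign=+1
I_A²/I_B² = (2/165)/(1/495) = 6/1

6/1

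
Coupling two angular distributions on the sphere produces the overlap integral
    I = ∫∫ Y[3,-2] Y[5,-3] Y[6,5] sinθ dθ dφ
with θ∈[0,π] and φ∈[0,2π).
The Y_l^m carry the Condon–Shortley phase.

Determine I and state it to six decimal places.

Checks pass: Σm=0; 14 even; l₃=6∈[2,8].
(2·3+1)(2·5+1)(2·6+1) = 1001
Δ: 2! 4! 8! / 15! → 1/675675
sum: t=0:+1/8640 t=1:−1/2304 t=2:+1/8640 = -7/34560
3j²(3 5 6; 0 0 0) = Δ·Π!·Σ² = 7/429  (sign -1)
sum: t=1:−1/120960 t=2:+1/483840 = -1/161280
3j²(3 5 6; -2 -3 5) = Δ·Π!·Σ² = 2/91  (sign +1)
combine: 4πI² = 1001·7/429·2/91 = 14/39
take √, sign -1: I = -0.16901560

-0.169016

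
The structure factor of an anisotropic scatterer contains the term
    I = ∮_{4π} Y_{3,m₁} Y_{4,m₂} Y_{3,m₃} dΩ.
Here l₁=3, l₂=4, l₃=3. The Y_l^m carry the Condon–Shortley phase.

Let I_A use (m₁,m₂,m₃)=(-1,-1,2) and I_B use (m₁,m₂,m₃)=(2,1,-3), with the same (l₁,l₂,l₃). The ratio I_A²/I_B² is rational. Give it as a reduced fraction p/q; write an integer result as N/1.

Shared (l₁,l₂,l₃)=(3,4,3): N and (l;000)² cancel in I_A²/I_B².
A: Δ = 4!·2!·4!/11! = 1/34650; Racah Σ t=2..3: t=2:+1/48 t=3:−1/144 = 1/72; ⇒ 3j(3 4 3; -1 -1 2)² = 16/693, sgn -1
B: Δ = 4!·2!·4!/11! = 1/34650; Racah Σ t=1..1: t=1:−1/288 = -1/288; ⇒ 3j(3 4 3; 2 1 -3)² = 5/231, sgn -1
I_A²/I_B² = (16/693)/(5/231) = 16/15

16/15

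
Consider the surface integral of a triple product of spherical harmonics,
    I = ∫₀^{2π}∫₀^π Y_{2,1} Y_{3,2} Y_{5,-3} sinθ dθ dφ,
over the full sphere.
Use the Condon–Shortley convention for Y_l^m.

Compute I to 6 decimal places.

-0.253584

Checks pass: Σm=0; 10 even; l₃=5∈[1,5].
(2·2+1)(2·3+1)(2·5+1) = 385
Δ: 0! 4! 6! / 11! → 1/2310
sum: t=0:+1/144 = 1/144
3j²(2 3 5; 0 0 0) = Δ·Π!·Σ² = 10/231  (sign -1)
sum: t=0:+1/720 = 1/720
3j²(2 3 5; 1 2 -3) = Δ·Π!·Σ² = 8/165  (sign +1)
combine: 4πI² = 385·10/231·8/165 = 80/99
take √, sign -1: I = -0.25358436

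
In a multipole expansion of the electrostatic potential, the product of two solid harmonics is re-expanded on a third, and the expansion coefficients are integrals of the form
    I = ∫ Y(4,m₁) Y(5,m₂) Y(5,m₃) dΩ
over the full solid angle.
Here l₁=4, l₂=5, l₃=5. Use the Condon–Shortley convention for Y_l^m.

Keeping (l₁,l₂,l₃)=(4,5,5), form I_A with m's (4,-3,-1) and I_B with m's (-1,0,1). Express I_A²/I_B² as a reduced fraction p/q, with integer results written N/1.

l's match ⇒ only the (l;m) 3-j factors differ between A and B.
A: triangle coeff Δ(4,5,5) = 1/3153150; Σ_t [0,0]: t=0:+1/27648 = 1/27648; (3j)²=10/429 [(4 5 5; 4 -3 -1)], sign=+1
B: triangle coeff Δ(4,5,5) = 1/3153150; Σ_t [1,4]: t=1:−1/6912 t=2:+1/864 t=3:−1/1152 t=4:+1/17280 = 7/34560; (3j)²=1/429 [(4 5 5; -1 0 1)], sign=+1
I_A²/I_B² = (10/429)/(1/429) = 10/1

10/1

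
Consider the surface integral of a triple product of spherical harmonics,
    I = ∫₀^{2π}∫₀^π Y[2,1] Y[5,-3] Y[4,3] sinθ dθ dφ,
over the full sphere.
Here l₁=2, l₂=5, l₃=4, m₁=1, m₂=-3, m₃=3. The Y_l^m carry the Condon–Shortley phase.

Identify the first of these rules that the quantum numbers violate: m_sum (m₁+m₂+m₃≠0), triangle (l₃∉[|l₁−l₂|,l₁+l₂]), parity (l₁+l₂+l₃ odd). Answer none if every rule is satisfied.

m₁+m₂+m₃ = 1 − 3 + 3 = 1  ✗
triangle: |2−5|=3 ≤ l₃=4 ≤ 2+5=7
parity: l₁+l₂+l₃ = 11 is odd

m_sum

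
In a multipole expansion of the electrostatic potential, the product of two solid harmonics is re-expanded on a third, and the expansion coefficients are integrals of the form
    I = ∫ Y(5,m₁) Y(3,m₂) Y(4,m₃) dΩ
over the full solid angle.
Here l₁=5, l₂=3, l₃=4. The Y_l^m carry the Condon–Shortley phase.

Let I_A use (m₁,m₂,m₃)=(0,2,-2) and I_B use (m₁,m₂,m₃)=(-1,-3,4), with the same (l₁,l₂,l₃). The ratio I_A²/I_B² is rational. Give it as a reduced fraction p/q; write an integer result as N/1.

l's match ⇒ only the (l;m) 3-j factors differ between A and B.
A: triangle coeff Δ(5,3,4) = 1/180180; Σ_t [3,4]: t=3:−1/576 t=4:+1/2880 = -1/720; (3j)²=80/3003 [(5 3 4; 0 2 -2)], sign=-1
B: triangle coeff Δ(5,3,4) = 1/180180; Σ_t [0,0]: t=0:+1/34560 = 1/34560; (3j)²=1/429 [(5 3 4; -1 -3 4)], sign=+1
I_A²/I_B² = (80/3003)/(1/429) = 80/7

80/7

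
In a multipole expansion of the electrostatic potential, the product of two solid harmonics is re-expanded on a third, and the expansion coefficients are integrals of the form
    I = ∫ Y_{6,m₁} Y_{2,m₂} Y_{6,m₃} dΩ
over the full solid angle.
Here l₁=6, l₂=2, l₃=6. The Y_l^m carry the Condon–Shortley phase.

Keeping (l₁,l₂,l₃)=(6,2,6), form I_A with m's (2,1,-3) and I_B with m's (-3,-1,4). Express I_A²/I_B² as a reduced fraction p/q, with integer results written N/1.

Same 6,2,6: normalisation and zero-m 3j drop out of the ratio.
A: Δ: 2! 10! 2! / 15! → 1/90090; sum: t=1:−1/60480 t=2:+1/161280 = -1/96768; 3j²(6 2 6; 2 1 -3) = Δ·Π!·Σ² = 15/1001  (sign +1)
B: Δ: 2! 10! 2! / 15! → 1/90090; sum: t=0:+1/725760 t=1:−1/161280 = -1/207360; 3j²(6 2 6; -3 -1 4) = Δ·Π!·Σ² = 7/286  (sign -1)
I_A²/I_B² = (15/1001)/(7/286) = 30/49

30/49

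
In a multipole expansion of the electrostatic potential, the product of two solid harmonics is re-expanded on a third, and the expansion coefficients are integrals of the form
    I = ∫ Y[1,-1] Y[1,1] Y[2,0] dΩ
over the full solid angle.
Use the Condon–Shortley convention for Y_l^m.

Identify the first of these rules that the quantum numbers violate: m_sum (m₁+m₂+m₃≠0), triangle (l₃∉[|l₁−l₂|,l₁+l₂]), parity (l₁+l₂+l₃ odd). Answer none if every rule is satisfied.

m₁+m₂+m₃ = -1 + 1 + 0 = 0  ✓
triangle: |1−1|=0 ≤ l₃=2 ≤ 1+1=2  ✓
parity: l₁+l₂+l₃ = 4 is even  ✓

none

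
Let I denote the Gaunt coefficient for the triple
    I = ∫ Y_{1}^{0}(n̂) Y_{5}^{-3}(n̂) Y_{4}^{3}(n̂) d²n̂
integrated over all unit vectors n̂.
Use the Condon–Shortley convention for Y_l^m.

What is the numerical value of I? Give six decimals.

-0.196426

m-sum 0 ✓  L=10 even ✓  4≤4≤6 ✓
Π(2lᵢ+1) = 3×11×9 = 297
triangle coeff Δ(1,5,4) = 1/495
Σ_t [1,1]: t=1:−1/576 = -1/576
(3j)²=5/99 [(1 5 4; 0 0 0)], sign=-1
Σ_t [1,1]: t=1:−1/5040 = -1/5040
(3j)²=16/495 [(1 5 4; 0 -3 3)], sign=+1
⇒ 4πI² = 16/33
I = (-1)√(16/33/(4π)) = -0.19642560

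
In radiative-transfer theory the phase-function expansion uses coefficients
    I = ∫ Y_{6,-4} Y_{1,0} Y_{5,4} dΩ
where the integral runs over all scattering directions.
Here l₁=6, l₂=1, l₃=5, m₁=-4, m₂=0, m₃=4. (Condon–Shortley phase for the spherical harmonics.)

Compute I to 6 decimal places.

0.182727

m-sum 0 ✓  L=12 even ✓  5≤5≤7 ✓
Π(2lᵢ+1) = 13×3×11 = 429
triangle coeff Δ(6,1,5) = 1/858
Σ_t [1,1]: t=1:−1/14400 = -1/14400
(3j)²=6/143 [(6 1 5; 0 0 0)], sign=+1
Σ_t [1,1]: t=1:−1/362880 = -1/362880
(3j)²=10/429 [(6 1 5; -4 0 4)], sign=+1
⇒ 4πI² = 60/143
I = (+1)√(60/143/(4π)) = 0.18272698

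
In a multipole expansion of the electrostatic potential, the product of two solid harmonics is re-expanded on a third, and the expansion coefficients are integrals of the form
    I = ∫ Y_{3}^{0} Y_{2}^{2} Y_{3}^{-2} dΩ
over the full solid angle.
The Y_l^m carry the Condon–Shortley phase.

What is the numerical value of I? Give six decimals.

-0.188063

Checks pass: Σm=0; 8 even; l₃=3∈[1,5].
(2·3+1)(2·2+1)(2·3+1) = 245
Δ: 2! 4! 2! / 9! → 1/3780
sum: t=0:+1/24 t=1:−1/4 t=2:+1/24 = -1/6
3j²(3 2 3; 0 0 0) = Δ·Π!·Σ² = 4/105  (sign +1)
sum: t=2:+1/24 = 1/24
3j²(3 2 3; 0 2 -2) = Δ·Π!·Σ² = 1/21  (sign -1)
combine: 4πI² = 245·4/105·1/21 = 4/9
take √, sign -1: I = -0.18806319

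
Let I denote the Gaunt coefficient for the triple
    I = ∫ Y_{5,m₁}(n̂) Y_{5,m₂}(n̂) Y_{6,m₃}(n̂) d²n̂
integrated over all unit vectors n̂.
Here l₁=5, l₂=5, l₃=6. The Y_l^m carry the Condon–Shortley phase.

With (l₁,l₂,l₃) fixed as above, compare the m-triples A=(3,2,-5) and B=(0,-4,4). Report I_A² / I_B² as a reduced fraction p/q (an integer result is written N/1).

l's match ⇒ only the (l;m) 3-j factors differ between A and B.
A: triangle coeff Δ(5,5,6) = 1/28588560; Σ_t [1,2]: t=1:−1/518400 t=2:+1/345600 = 1/1036800; (3j)²=7/2210 [(5 5 6; 3 2 -5)], sign=-1
B: triangle coeff Δ(5,5,6) = 1/28588560; Σ_t [0,1]: t=0:+1/345600 t=1:−1/207360 = -1/518400; (3j)²=12/2431 [(5 5 6; 0 -4 4)], sign=-1
I_A²/I_B² = (7/2210)/(12/2431) = 77/120

77/120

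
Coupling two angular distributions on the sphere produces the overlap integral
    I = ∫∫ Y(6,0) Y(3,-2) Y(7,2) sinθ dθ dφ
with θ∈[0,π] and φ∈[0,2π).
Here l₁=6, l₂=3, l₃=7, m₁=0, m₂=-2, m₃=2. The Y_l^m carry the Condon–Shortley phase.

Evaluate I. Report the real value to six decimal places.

-0.086087

m-sum 0 ✓  L=16 even ✓  3≤7≤9 ✓
Π(2lᵢ+1) = 13×7×15 = 1365
triangle coeff Δ(6,3,7) = 1/2042040
Σ_t [0,2]: t=0:+1/207360 t=1:−1/57600 t=2:+1/207360 = -1/129600
(3j)²=168/12155 [(6 3 7; 0 0 0)], sign=+1
Σ_t [0,1]: t=0:+1/207360 t=1:−1/345600 = 1/518400
(3j)²=12/2431 [(6 3 7; 0 -2 2)], sign=-1
⇒ 4πI² = 42336/454597
I = (-1)√(42336/454597/(4π)) = -0.08608683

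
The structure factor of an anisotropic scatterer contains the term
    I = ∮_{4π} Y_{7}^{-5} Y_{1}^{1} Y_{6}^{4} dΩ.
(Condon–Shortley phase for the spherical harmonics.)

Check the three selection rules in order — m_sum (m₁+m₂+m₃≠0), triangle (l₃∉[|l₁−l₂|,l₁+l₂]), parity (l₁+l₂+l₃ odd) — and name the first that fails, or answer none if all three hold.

none

Σmᵢ = 0  ✓
l₃∈[|l₁−l₂|,l₁+l₂]=[6,8], have l₃=6  ✓
Σlᵢ = 14 ⇒ even  ✓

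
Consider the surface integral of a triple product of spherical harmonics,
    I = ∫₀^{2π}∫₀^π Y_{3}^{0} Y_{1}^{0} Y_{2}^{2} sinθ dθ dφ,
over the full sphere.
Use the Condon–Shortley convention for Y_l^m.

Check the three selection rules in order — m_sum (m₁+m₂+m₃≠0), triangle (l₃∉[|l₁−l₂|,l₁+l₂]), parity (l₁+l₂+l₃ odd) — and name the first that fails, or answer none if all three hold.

m_sum

Σmᵢ = 2  ✗
l₃∈[|l₁−l₂|,l₁+l₂]=[2,4], have l₃=2
Σlᵢ = 6 ⇒ even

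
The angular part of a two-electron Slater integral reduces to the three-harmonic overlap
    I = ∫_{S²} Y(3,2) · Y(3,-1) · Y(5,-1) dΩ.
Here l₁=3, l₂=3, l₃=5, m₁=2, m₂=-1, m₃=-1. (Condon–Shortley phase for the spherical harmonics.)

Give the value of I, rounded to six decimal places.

Σlᵢ=11 odd — θ-integrand is odd under cosθ→−cosθ; I=0

0.000000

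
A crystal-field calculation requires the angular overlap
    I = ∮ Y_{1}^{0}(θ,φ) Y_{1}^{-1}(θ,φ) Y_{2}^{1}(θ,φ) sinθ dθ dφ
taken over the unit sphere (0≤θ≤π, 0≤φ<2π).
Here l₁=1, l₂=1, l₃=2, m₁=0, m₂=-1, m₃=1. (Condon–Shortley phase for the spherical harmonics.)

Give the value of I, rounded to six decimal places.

-0.218510

m-sum 0 ✓  L=4 even ✓  0≤2≤2 ✓
Π(2lᵢ+1) = 3×3×5 = 45
triangle coeff Δ(1,1,2) = 1/30
Σ_t [0,0]: t=0:+1/1 = 1/1
(3j)²=2/15 [(1 1 2; 0 0 0)], sign=+1
Σ_t [0,0]: t=0:+1/2 = 1/2
(3j)²=1/10 [(1 1 2; 0 -1 1)], sign=-1
⇒ 4πI² = 3/5
I = (-1)√(3/5/(4π)) = -0.21850969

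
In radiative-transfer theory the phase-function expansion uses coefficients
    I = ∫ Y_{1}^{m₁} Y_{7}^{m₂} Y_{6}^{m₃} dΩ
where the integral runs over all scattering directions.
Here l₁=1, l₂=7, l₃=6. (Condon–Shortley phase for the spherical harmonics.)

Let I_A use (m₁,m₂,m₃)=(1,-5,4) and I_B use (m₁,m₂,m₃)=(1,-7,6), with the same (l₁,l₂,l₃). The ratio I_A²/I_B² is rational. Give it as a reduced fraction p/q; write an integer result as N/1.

Same 1,7,6: normalisation and zero-m 3j drop out of the ratio.
A: Δ: 2! 0! 12! / 15! → 1/1365; sum: t=0:+1/14515200 = 1/14515200; 3j²(1 7 6; 1 -5 4) = Δ·Π!·Σ² = 22/455  (sign +1)
B: Δ: 2! 0! 12! / 15! → 1/1365; sum: t=0:+1/958003200 = 1/958003200; 3j²(1 7 6; 1 -7 6) = Δ·Π!·Σ² = 1/15  (sign +1)
I_A²/I_B² = (22/455)/(1/15) = 66/91

66/91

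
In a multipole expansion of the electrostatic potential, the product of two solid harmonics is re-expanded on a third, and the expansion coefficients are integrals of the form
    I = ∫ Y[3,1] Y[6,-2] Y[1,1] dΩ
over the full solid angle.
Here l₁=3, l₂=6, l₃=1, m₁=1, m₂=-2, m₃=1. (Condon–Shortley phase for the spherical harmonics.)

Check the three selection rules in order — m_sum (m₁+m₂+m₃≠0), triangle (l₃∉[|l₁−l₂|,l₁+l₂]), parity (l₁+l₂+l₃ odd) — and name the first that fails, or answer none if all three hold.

triangle

Σmᵢ = 0  ✓
l₃∈[|l₁−l₂|,l₁+l₂]=[3,9], have l₃=1  ✗
Σlᵢ = 10 ⇒ even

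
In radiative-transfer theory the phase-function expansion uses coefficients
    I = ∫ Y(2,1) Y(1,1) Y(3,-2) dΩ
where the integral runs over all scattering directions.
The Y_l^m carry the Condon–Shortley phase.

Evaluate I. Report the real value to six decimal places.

0.261169

Rules hold: Σm=0, L=6 even, 1≤3≤3.
N = 5·3·7 = 105
Δ = 0!·4!·2!/7! = 1/105
Racah Σ t=0..0: t=0:+1/4 = 1/4
⇒ 3j(2 1 3; 0 0 0)² = 3/35, sgn -1
Racah Σ t=0..0: t=0:+1/12 = 1/12
⇒ 3j(2 1 3; 1 1 -2)² = 2/21, sgn -1
4πI² = N·(3j₀)²·(3jₘ)² = 6/7
I = +1·√(0.857143/4π) = 0.26116903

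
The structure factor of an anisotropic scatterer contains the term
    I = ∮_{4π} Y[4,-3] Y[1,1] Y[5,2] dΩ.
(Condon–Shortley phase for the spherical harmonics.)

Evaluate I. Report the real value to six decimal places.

Checks pass: Σm=0; 10 even; l₃=5∈[3,5].
(2·4+1)(2·1+1)(2·5+1) = 297
Δ: 0! 8! 2! / 11! → 1/495
sum: t=0:+1/576 = 1/576
3j²(4 1 5; 0 0 0) = Δ·Π!·Σ² = 5/99  (sign -1)
sum: t=0:+1/10080 = 1/10080
3j²(4 1 5; -3 1 2) = Δ·Π!·Σ² = 1/165  (sign -1)
combine: 4πI² = 297·5/99·1/165 = 1/11
take √, sign +1: I = 0.08505478

0.085055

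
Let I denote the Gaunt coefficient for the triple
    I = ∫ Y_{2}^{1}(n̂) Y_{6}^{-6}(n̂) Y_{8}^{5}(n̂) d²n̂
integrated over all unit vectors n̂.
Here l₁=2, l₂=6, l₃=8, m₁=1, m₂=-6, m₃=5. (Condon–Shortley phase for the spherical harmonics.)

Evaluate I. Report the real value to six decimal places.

Rules hold: Σm=0, L=16 even, 4≤8≤8.
N = 5·13·17 = 1105
Δ = 0!·4!·12!/17! = 1/30940
Racah Σ t=0..0: t=0:+1/2073600 = 1/2073600
⇒ 3j(2 6 8; 0 0 0)² = 28/1105, sgn +1
Racah Σ t=0..0: t=0:+1/2874009600 = 1/2874009600
⇒ 3j(2 6 8; 1 -6 5)² = 1/2380, sgn -1
4πI² = N·(3j₀)²·(3jₘ)² = 1/85
I = -1·√(0.0117647/4π) = -0.03059748

-0.030597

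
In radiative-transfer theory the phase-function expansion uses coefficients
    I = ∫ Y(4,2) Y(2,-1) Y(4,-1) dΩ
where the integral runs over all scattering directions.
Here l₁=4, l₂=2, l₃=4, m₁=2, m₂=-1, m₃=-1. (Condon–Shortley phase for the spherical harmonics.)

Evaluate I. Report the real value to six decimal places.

Checks pass: Σm=0; 10 even; l₃=4∈[2,6].
(2·4+1)(2·2+1)(2·4+1) = 405
Δ: 2! 6! 2! / 11! → 1/13860
sum: t=0:+1/192 t=1:−1/36 t=2:+1/192 = -5/288
3j²(4 2 4; 0 0 0) = Δ·Π!·Σ² = 20/693  (sign -1)
sum: t=0:+1/96 t=1:−1/240 = 1/160
3j²(4 2 4; 2 -1 -1) = Δ·Π!·Σ² = 27/1540  (sign -1)
combine: 4πI² = 405·20/693·27/1540 = 1215/5929
take √, sign +1: I = 0.12770047

0.127700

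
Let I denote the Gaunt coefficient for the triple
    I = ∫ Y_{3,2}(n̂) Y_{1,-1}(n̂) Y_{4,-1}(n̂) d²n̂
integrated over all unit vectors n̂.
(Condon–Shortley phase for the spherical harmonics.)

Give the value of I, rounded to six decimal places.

-0.106622

Checks pass: Σm=0; 8 even; l₃=4∈[2,4].
(2·3+1)(2·1+1)(2·4+1) = 189
Δ: 0! 6! 2! / 9! → 1/252
sum: t=0:+1/36 = 1/36
3j²(3 1 4; 0 0 0) = Δ·Π!·Σ² = 4/63  (sign +1)
sum: t=0:+1/240 = 1/240
3j²(3 1 4; 2 -1 -1) = Δ·Π!·Σ² = 1/84  (sign -1)
combine: 4πI² = 189·4/63·1/84 = 1/7
take √, sign -1: I = -0.10662181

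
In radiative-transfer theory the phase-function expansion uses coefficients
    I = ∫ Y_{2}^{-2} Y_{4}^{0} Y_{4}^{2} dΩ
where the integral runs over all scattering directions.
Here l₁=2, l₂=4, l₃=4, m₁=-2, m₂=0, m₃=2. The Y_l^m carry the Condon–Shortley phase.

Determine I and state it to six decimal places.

Rules hold: Σm=0, L=10 even, 2≤4≤6.
N = 5·9·9 = 405
Δ = 2!·2!·6!/11! = 1/13860
Racah Σ t=0..2: t=0:+1/192 t=1:−1/36 t=2:+1/192 = -5/288
⇒ 3j(2 4 4; 0 0 0)² = 20/693, sgn -1
Racah Σ t=2..2: t=2:+1/192 = 1/192
⇒ 3j(2 4 4; -2 0 2)² = 3/77, sgn +1
4πI² = N·(3j₀)²·(3jₘ)² = 2700/5929
I = -1·√(0.455389/4π) = -0.19036462

-0.190365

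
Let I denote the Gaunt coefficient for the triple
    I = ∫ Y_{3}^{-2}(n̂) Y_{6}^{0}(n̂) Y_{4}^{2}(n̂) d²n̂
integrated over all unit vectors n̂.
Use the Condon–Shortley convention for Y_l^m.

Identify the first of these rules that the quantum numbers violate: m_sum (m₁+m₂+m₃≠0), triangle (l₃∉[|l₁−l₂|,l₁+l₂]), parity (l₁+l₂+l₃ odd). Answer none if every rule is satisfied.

Σmᵢ = 0  ✓
l₃∈[|l₁−l₂|,l₁+l₂]=[3,9], have l₃=4  ✓
Σlᵢ = 13 ⇒ odd  ✗

parity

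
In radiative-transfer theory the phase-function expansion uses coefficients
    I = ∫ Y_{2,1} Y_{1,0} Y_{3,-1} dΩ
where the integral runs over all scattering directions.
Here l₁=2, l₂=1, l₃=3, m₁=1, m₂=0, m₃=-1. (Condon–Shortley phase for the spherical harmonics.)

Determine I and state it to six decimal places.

Checks pass: Σm=0; 6 even; l₃=3∈[1,3].
(2·2+1)(2·1+1)(2·3+1) = 105
Δ: 0! 4! 2! / 7! → 1/105
sum: t=0:+1/4 = 1/4
3j²(2 1 3; 0 0 0) = Δ·Π!·Σ² = 3/35  (sign -1)
sum: t=0:+1/6 = 1/6
3j²(2 1 3; 1 0 -1) = Δ·Π!·Σ² = 8/105  (sign +1)
combine: 4πI² = 105·3/35·8/105 = 24/35
take √, sign -1: I = -0.23359668

-0.233597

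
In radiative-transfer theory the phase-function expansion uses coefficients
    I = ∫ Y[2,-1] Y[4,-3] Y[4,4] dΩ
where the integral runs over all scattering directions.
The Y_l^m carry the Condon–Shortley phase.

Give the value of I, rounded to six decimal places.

Checks pass: Σm=0; 10 even; l₃=4∈[2,6].
(2·2+1)(2·4+1)(2·4+1) = 405
Δ: 2! 2! 6! / 11! → 1/13860
sum: t=0:+1/192 t=1:−1/36 t=2:+1/192 = -5/288
3j²(2 4 4; 0 0 0) = Δ·Π!·Σ² = 20/693  (sign -1)
sum: t=1:−1/1440 = -1/1440
3j²(2 4 4; -1 -3 4) = Δ·Π!·Σ² = 7/165  (sign -1)
combine: 4πI² = 405·20/693·7/165 = 60/121
take √, sign +1: I = 0.19864517

0.198645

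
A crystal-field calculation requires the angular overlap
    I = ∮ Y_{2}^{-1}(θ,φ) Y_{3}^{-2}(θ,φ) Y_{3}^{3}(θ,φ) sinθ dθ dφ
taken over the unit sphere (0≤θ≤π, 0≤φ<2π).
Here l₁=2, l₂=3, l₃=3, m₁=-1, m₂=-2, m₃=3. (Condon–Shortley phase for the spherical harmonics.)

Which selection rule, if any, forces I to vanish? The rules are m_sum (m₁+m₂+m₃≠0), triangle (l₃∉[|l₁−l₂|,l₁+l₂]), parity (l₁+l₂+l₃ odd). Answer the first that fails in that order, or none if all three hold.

m₁+m₂+m₃ = -1 − 2 + 3 = 0  ✓
triangle: |2−3|=1 ≤ l₃=3 ≤ 2+3=5  ✓
parity: l₁+l₂+l₃ = 8 is even  ✓

none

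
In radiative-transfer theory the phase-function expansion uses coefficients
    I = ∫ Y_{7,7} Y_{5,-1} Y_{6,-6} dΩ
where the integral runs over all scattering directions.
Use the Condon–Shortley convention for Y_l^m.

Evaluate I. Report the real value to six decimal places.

Rules hold: Σm=0, L=18 even, 2≤6≤12.
N = 15·11·13 = 2145
Δ = 6!·8!·4!/19! = 1/174594420
Racah Σ t=1..5: t=1:−1/4147200 t=2:+1/207360 t=3:−1/82944 t=4:+1/207360 t=5:−1/4147200 = -1/345600
⇒ 3j(7 5 6; 0 0 0)² = 420/46189, sgn -1
Racah Σ t=0..0: t=0:+1/696729600 = 1/696729600
⇒ 3j(7 5 6; 7 -1 -6)² = 11/1292, sgn +1
4πI² = N·(3j₀)²·(3jₘ)² = 17325/104329
I = -1·√(0.166061/4π) = -0.11495534

-0.114955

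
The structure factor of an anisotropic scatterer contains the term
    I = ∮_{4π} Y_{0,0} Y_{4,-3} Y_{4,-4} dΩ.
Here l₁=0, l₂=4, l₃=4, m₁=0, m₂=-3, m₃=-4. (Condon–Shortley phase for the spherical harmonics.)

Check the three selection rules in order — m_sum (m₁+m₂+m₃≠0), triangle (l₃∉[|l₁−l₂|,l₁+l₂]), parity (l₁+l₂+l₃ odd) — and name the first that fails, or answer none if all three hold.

m_sum

azimuthal sum: 0 − 3 − 4 = -7  ✗
4 ≤ 4 ≤ 4 (triangle on l)
L = 0 + 4 + 4 = 8 (even)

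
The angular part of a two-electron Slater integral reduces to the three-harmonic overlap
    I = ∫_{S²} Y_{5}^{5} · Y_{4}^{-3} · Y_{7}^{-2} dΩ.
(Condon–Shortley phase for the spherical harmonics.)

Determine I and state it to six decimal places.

-0.045821

Rules hold: Σm=0, L=16 even, 1≤7≤9.
N = 11·9·15 = 1485
Δ = 2!·8!·6!/17! = 1/6126120
Racah Σ t=0..2: t=0:+1/69120 t=1:−1/20736 t=2:+1/69120 = -1/51840
⇒ 3j(5 4 7; 0 0 0)² = 280/21879, sgn +1
Racah Σ t=0..0: t=0:+1/9676800 = 1/9676800
⇒ 3j(5 4 7; 5 -3 -2)² = 27/19448, sgn -1
4πI² = N·(3j₀)²·(3jₘ)² = 14175/537251
I = -1·√(0.0263843/4π) = -0.04582136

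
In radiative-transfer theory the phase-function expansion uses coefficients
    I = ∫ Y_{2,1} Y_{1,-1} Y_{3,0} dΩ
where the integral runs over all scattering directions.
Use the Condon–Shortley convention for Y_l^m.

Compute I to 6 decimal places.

0.143048

m-sum 0 ✓  L=6 even ✓  1≤3≤3 ✓
Π(2lᵢ+1) = 5×3×7 = 105
triangle coeff Δ(2,1,3) = 1/105
Σ_t [0,0]: t=0:+1/4 = 1/4
(3j)²=3/35 [(2 1 3; 0 0 0)], sign=-1
Σ_t [0,0]: t=0:+1/12 = 1/12
(3j)²=1/35 [(2 1 3; 1 -1 0)], sign=-1
⇒ 4πI² = 9/35
I = (+1)√(9/35/(4π)) = 0.14304817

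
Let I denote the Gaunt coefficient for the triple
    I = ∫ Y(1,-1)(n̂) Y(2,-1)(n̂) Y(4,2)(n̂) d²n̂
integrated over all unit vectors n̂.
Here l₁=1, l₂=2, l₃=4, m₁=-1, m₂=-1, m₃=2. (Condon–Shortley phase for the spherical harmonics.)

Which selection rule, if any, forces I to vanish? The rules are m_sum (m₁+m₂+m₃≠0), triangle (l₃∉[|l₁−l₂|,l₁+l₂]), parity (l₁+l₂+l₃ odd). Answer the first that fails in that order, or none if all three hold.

triangle

azimuthal sum: -1 − 1 + 2 = 0  ✓
1 ≤ 4 ≤ 3 (triangle on l)  ✗
L = 1 + 2 + 4 = 7 (odd)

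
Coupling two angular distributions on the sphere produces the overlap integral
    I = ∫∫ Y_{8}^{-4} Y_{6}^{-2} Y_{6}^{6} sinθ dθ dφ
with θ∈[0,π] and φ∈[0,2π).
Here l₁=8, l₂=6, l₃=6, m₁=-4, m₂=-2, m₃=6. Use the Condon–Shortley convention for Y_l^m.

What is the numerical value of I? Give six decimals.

m-sum 0 ✓  L=20 even ✓  2≤6≤14 ✓
Π(2lᵢ+1) = 17×13×13 = 2873
triangle coeff Δ(8,6,6) = 1/1309458150
Σ_t [2,6]: t=2:+1/49766400 t=3:−1/3110400 t=4:+1/1327104 t=5:−1/3110400 t=6:+1/49766400 = 1/6635520
(3j)²=350/46189 [(8 6 6; 0 0 0)], sign=+1
Σ_t [4,4]: t=4:+1/557383680 = 1/557383680
(3j)²=55/4199 [(8 6 6; -4 -2 6)], sign=+1
⇒ 4πI² = 1750/6137
I = (+1)√(1750/6137/(4π)) = 0.15063852

0.150639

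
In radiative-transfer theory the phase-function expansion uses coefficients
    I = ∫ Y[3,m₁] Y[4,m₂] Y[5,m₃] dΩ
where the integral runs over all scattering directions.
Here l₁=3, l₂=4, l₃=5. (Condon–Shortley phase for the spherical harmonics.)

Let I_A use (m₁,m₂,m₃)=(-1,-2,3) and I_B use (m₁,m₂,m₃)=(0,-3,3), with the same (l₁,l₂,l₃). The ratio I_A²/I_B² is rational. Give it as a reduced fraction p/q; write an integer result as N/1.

27/14

l's match ⇒ only the (l;m) 3-j factors differ between A and B.
A: triangle coeff Δ(3,4,5) = 1/180180; Σ_t [0,2]: t=0:+1/2304 t=1:−1/720 t=2:+1/5760 = -1/1280; (3j)²=27/1430 [(3 4 5; -1 -2 3)], sign=-1
B: triangle coeff Δ(3,4,5) = 1/180180; Σ_t [0,1]: t=0:+1/1440 t=1:−1/2880 = 1/2880; (3j)²=7/715 [(3 4 5; 0 -3 3)], sign=+1
I_A²/I_B² = (27/1430)/(7/715) = 27/14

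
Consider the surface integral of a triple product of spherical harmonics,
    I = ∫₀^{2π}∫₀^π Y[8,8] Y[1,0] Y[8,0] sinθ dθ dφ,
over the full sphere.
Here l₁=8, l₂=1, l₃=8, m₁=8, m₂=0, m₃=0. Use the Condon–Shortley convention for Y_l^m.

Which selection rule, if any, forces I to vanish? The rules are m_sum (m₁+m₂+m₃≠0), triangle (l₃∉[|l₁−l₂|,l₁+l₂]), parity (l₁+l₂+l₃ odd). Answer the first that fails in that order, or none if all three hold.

m₁+m₂+m₃ = 8 + 0 + 0 = 8  ✗
triangle: |8−1|=7 ≤ l₃=8 ≤ 8+1=9
parity: l₁+l₂+l₃ = 17 is odd

m_sum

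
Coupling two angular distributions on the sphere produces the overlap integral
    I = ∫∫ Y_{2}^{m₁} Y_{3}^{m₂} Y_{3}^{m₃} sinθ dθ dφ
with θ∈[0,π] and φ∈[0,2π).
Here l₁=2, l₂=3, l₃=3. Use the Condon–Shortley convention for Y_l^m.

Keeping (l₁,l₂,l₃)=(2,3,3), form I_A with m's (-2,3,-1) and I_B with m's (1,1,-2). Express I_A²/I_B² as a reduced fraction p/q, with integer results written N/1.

2/3

Shared (l₁,l₂,l₃)=(2,3,3): N and (l;000)² cancel in I_A²/I_B².
A: Δ = 2!·2!·4!/9! = 1/3780; Racah Σ t=2..2: t=2:+1/96 = 1/96; ⇒ 3j(2 3 3; -2 3 -1)² = 1/42, sgn +1
B: Δ = 2!·2!·4!/9! = 1/3780; Racah Σ t=0..1: t=0:+1/48 t=1:−1/12 = -1/16; ⇒ 3j(2 3 3; 1 1 -2)² = 1/28, sgn +1
I_A²/I_B² = (1/42)/(1/28) = 2/3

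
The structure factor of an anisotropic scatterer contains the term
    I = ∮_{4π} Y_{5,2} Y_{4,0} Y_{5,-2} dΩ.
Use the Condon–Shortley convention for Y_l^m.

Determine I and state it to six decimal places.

m-sum 0 ✓  L=14 even ✓  1≤5≤9 ✓
Π(2lᵢ+1) = 11×9×11 = 1089
triangle coeff Δ(5,4,5) = 1/3153150
Σ_t [0,4]: t=0:+1/69120 t=1:−1/1728 t=2:+1/576 t=3:−1/1728 t=4:+1/69120 = 7/11520
(3j)²=2/143 [(5 4 5; 0 0 0)], sign=-1
Σ_t [0,3]: t=0:+1/20736 t=1:−1/1728 t=2:+1/1920 t=3:−1/25920 = -1/20736
(3j)²=1/2574 [(5 4 5; 2 0 -2)], sign=+1
⇒ 4πI² = 1/169
I = (-1)√(1/169/(4π)) = -0.02169960

-0.021700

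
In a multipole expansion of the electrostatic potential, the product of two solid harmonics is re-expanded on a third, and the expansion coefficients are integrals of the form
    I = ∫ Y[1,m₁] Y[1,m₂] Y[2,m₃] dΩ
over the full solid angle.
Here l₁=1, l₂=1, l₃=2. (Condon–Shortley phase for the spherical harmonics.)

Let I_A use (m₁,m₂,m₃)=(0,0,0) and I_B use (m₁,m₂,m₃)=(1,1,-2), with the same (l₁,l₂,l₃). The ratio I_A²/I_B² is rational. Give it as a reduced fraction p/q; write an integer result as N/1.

Same 1,1,2: normalisation and zero-m 3j drop out of the ratio.
A: Δ: 0! 2! 2! / 5! → 1/30; sum: t=0:+1/1 = 1/1; 3j²(1 1 2; 0 0 0) = Δ·Π!·Σ² = 2/15  (sign +1)
B: Δ: 0! 2! 2! / 5! → 1/30; sum: t=0:+1/4 = 1/4; 3j²(1 1 2; 1 1 -2) = Δ·Π!·Σ² = 1/5  (sign +1)
I_A²/I_B² = (2/15)/(1/5) = 2/3

2/3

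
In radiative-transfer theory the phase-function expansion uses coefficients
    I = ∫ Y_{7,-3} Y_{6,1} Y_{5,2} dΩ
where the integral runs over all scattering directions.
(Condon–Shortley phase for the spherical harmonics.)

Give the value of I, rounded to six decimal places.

m-sum 0 ✓  L=18 even ✓  1≤5≤13 ✓
Π(2lᵢ+1) = 15×13×11 = 2145
triangle coeff Δ(7,6,5) = 1/174594420
Σ_t [2,6]: t=2:+1/4147200 t=3:−1/207360 t=4:+1/82944 t=5:−1/207360 t=6:+1/4147200 = 1/345600
(3j)²=420/46189 [(7 6 5; 0 0 0)], sign=-1
Σ_t [4,7]: t=4:+1/2488320 t=5:−1/345600 t=6:+1/414720 t=7:−1/4354560 = -1/3225600
(3j)²=81/92378 [(7 6 5; -3 1 2)], sign=+1
⇒ 4πI² = 255150/14919047
I = (-1)√(255150/14919047/(4π)) = -0.03689116

-0.036891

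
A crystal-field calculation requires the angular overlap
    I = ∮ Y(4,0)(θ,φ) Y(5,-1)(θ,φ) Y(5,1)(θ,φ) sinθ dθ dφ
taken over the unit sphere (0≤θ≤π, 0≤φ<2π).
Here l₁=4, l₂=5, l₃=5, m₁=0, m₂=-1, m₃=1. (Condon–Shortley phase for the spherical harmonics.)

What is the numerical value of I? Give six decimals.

Rules hold: Σm=0, L=14 even, 1≤5≤9.
N = 9·11·11 = 1089
Δ = 4!·4!·6!/15! = 1/3153150
Racah Σ t=0..4: t=0:+1/69120 t=1:−1/1728 t=2:+1/576 t=3:−1/1728 t=4:+1/69120 = 7/11520
⇒ 3j(4 5 5; 0 0 0)² = 2/143, sgn -1
Racah Σ t=0..4: t=0:+1/27648 t=1:−1/1296 t=2:+1/768 t=3:−1/4320 t=4:+1/414720 = 7/20736
⇒ 3j(4 5 5; 0 -1 1)² = 8/1287, sgn +1
4πI² = N·(3j₀)²·(3jₘ)² = 16/169
I = -1·√(0.0946746/4π) = -0.08679840

-0.086798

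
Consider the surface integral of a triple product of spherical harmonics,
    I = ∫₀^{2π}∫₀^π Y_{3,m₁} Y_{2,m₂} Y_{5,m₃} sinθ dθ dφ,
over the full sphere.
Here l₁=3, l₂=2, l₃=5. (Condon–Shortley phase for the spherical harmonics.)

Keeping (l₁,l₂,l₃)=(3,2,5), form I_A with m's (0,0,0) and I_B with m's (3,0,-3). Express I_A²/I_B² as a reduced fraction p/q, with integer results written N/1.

Shared (l₁,l₂,l₃)=(3,2,5): N and (l;000)² cancel in I_A²/I_B².
A: Δ = 0!·6!·4!/11! = 1/2310; Racah Σ t=0..0: t=0:+1/144 = 1/144; ⇒ 3j(3 2 5; 0 0 0)² = 10/231, sgn -1
B: Δ = 0!·6!·4!/11! = 1/2310; Racah Σ t=0..0: t=0:+1/2880 = 1/2880; ⇒ 3j(3 2 5; 3 0 -3)² = 2/165, sgn +1
I_A²/I_B² = (10/231)/(2/165) = 25/7

25/7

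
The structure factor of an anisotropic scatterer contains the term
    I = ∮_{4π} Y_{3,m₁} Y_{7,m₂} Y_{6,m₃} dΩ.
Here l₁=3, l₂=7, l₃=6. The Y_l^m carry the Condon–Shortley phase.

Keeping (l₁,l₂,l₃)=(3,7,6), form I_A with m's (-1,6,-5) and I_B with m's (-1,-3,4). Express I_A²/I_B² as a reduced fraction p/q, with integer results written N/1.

1573/36481

Same 3,7,6: normalisation and zero-m 3j drop out of the ratio.
A: Δ: 4! 2! 10! / 17! → 1/2042040; sum: t=3:−1/21772800 t=4:+1/17418240 = 1/87091200; 3j²(3 7 6; -1 6 -5) = Δ·Π!·Σ² = 11/14280  (sign -1)
B: Δ: 4! 2! 10! / 17! → 1/2042040; sum: t=2:+1/645120 t=3:−1/2177280 t=4:+1/174182400 = 191/174182400; 3j²(3 7 6; -1 -3 4) = Δ·Π!·Σ² = 36481/2042040  (sign +1)
I_A²/I_B² = (11/14280)/(36481/2042040) = 1573/36481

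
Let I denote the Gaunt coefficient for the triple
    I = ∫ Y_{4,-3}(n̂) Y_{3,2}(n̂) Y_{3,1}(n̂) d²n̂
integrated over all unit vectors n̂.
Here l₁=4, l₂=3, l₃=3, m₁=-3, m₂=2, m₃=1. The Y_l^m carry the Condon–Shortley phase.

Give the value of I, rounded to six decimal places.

Rules hold: Σm=0, L=10 even, 1≤3≤7.
N = 9·7·7 = 441
Δ = 4!·4!·2!/11! = 1/34650
Racah Σ t=1..3: t=1:−1/72 t=2:+1/16 t=3:−1/72 = 5/144
⇒ 3j(4 3 3; 0 0 0)² = 2/77, sgn -1
Racah Σ t=3..4: t=3:−1/288 t=4:+1/144 = 1/288
⇒ 3j(4 3 3; -3 2 1)² = 1/99, sgn +1
4πI² = N·(3j₀)²·(3jₘ)² = 14/121
I = -1·√(0.115702/4π) = -0.09595473

-0.095955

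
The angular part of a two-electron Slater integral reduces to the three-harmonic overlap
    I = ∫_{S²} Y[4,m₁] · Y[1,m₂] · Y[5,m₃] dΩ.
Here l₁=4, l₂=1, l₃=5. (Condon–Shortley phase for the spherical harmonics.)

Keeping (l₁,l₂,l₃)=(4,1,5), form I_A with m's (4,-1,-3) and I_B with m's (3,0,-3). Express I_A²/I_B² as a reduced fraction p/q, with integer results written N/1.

l's match ⇒ only the (l;m) 3-j factors differ between A and B.
A: triangle coeff Δ(4,1,5) = 1/495; Σ_t [0,0]: t=0:+1/80640 = 1/80640; (3j)²=1/495 [(4 1 5; 4 -1 -3)], sign=+1
B: triangle coeff Δ(4,1,5) = 1/495; Σ_t [0,0]: t=0:+1/5040 = 1/5040; (3j)²=16/495 [(4 1 5; 3 0 -3)], sign=+1
I_A²/I_B² = (1/495)/(16/495) = 1/16

1/16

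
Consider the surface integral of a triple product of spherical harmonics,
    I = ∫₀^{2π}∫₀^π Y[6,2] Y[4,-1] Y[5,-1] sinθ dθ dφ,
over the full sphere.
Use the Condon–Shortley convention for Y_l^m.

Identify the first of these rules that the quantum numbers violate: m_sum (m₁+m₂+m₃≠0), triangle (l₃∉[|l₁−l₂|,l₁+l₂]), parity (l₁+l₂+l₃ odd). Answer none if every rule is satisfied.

parity

m₁+m₂+m₃ = 2 − 1 − 1 = 0  ✓
triangle: |6−4|=2 ≤ l₃=5 ≤ 6+4=10  ✓
parity: l₁+l₂+l₃ = 15 is odd  ✗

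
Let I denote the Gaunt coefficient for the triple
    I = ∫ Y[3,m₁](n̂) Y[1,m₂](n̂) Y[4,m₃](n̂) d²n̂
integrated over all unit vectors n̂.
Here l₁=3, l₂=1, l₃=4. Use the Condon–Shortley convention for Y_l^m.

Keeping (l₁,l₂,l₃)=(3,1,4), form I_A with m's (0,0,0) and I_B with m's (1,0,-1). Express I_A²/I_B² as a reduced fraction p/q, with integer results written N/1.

l's match ⇒ only the (l;m) 3-j factors differ between A and B.
A: triangle coeff Δ(3,1,4) = 1/252; Σ_t [0,0]: t=0:+1/36 = 1/36; (3j)²=4/63 [(3 1 4; 0 0 0)], sign=+1
B: triangle coeff Δ(3,1,4) = 1/252; Σ_t [0,0]: t=0:+1/48 = 1/48; (3j)²=5/84 [(3 1 4; 1 0 -1)], sign=-1
I_A²/I_B² = (4/63)/(5/84) = 16/15

16/15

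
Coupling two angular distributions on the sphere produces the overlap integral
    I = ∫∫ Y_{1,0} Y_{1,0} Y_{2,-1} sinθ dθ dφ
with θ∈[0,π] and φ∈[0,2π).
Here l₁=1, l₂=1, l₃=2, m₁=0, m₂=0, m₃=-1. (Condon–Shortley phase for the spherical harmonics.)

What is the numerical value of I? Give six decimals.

0.000000

Σmᵢ = -1 ≠ 0, so the φ-integral vanishes; I = 0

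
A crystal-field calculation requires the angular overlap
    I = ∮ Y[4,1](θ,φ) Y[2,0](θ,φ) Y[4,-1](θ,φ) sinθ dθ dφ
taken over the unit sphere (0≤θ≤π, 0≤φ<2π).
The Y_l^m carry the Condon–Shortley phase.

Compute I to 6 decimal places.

-0.139264

m-sum 0 ✓  L=10 even ✓  2≤4≤6 ✓
Π(2lᵢ+1) = 9×5×9 = 405
triangle coeff Δ(4,2,4) = 1/13860
Σ_t [0,2]: t=0:+1/192 t=1:−1/36 t=2:+1/192 = -5/288
(3j)²=20/693 [(4 2 4; 0 0 0)], sign=-1
Σ_t [0,2]: t=0:+1/144 t=1:−1/48 t=2:+1/480 = -17/1440
(3j)²=289/13860 [(4 2 4; 1 0 -1)], sign=+1
⇒ 4πI² = 1445/5929
I = (-1)√(1445/5929/(4π)) = -0.13926381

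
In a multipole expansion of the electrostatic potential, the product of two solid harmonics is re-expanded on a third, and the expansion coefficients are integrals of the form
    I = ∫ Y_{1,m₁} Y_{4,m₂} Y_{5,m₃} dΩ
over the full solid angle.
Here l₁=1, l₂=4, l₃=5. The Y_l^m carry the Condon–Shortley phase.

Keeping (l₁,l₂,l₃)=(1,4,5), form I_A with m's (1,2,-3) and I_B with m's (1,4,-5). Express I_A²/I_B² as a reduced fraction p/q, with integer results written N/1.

Same 1,4,5: normalisation and zero-m 3j drop out of the ratio.
A: Δ: 0! 2! 8! / 11! → 1/495; sum: t=0:+1/2880 = 1/2880; 3j²(1 4 5; 1 2 -3) = Δ·Π!·Σ² = 28/495  (sign +1)
B: Δ: 0! 2! 8! / 11! → 1/495; sum: t=0:+1/80640 = 1/80640; 3j²(1 4 5; 1 4 -5) = Δ·Π!·Σ² = 1/11  (sign +1)
I_A²/I_B² = (28/495)/(1/11) = 28/45

28/45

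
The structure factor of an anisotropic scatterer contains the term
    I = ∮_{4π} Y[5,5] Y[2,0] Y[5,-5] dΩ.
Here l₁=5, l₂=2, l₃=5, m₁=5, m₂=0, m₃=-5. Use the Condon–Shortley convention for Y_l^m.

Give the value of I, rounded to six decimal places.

0.242609

Checks pass: Σm=0; 12 even; l₃=5∈[3,7].
(2·5+1)(2·2+1)(2·5+1) = 605
Δ: 2! 8! 2! / 13! → 1/38610
sum: t=0:+1/2880 t=1:−1/576 t=2:+1/2880 = -1/960
3j²(5 2 5; 0 0 0) = Δ·Π!·Σ² = 10/429  (sign +1)
sum: t=0:+1/161280 = 1/161280
3j²(5 2 5; 5 0 -5) = Δ·Π!·Σ² = 15/286  (sign +1)
combine: 4πI² = 605·10/429·15/286 = 125/169
take √, sign +1: I = 0.24260890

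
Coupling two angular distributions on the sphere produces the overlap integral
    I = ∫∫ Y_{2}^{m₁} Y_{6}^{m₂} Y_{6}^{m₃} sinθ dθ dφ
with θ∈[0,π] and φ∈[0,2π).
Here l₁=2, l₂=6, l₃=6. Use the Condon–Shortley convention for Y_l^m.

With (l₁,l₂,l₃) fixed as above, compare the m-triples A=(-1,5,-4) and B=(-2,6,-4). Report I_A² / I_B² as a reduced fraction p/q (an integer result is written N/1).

Same 2,6,6: normalisation and zero-m 3j drop out of the ratio.
A: Δ: 2! 2! 10! / 15! → 1/90090; sum: t=1:−1/7257600 t=2:+1/725760 = 1/806400; 3j²(2 6 6; -1 5 -4) = Δ·Π!·Σ² = 27/910  (sign +1)
B: Δ: 2! 2! 10! / 15! → 1/90090; sum: t=2:+1/14515200 = 1/14515200; 3j²(2 6 6; -2 6 -4) = Δ·Π!·Σ² = 2/455  (sign +1)
I_A²/I_B² = (27/910)/(2/455) = 27/4

27/4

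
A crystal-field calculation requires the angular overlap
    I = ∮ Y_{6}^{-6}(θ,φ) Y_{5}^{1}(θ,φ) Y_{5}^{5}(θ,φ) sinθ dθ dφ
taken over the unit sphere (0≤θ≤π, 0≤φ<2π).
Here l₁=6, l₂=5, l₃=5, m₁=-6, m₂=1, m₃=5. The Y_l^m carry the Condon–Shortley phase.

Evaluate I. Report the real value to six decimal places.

m-sum 0 ✓  L=16 even ✓  1≤5≤11 ✓
Π(2lᵢ+1) = 13×11×11 = 1573
triangle coeff Δ(6,5,5) = 1/28588560
Σ_t [1,5]: t=1:−1/345600 t=2:+1/13824 t=3:−1/5184 t=4:+1/13824 t=5:−1/345600 = -7/129600
(3j)²=80/7293 [(6 5 5; 0 0 0)], sign=+1
Σ_t [6,6]: t=6:+1/12441600 = 1/12441600
(3j)²=3/442 [(6 5 5; -6 1 5)], sign=+1
⇒ 4πI² = 440/3757
I = (+1)√(440/3757/(4π)) = 0.09653856

0.096539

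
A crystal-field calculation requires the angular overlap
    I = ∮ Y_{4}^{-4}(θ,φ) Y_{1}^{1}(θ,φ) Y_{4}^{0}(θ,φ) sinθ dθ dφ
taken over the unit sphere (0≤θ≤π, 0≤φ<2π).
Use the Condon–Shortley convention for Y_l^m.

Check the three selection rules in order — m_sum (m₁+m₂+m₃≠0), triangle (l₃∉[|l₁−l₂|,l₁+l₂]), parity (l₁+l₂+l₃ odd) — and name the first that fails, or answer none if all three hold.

m_sum

Σmᵢ = -3  ✗
l₃∈[|l₁−l₂|,l₁+l₂]=[3,5], have l₃=4
Σlᵢ = 9 ⇒ odd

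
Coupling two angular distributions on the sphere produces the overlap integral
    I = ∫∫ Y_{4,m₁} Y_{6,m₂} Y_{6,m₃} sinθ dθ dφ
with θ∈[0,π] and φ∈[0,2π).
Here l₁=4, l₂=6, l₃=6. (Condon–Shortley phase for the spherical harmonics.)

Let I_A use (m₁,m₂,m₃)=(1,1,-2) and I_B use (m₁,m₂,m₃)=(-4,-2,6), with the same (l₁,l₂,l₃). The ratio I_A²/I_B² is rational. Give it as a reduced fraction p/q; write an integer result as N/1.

2809/693

l's match ⇒ only the (l;m) 3-j factors differ between A and B.
A: triangle coeff Δ(4,6,6) = 1/15315300; Σ_t [0,3]: t=0:+1/725760 t=1:−1/34560 t=2:+1/17280 t=3:−1/82944 = 53/2903040; (3j)²=2809/306306 [(4 6 6; 1 1 -2)], sign=+1
B: triangle coeff Δ(4,6,6) = 1/15315300; Σ_t [4,4]: t=4:+1/23224320 = 1/23224320; (3j)²=1/442 [(4 6 6; -4 -2 6)], sign=+1
I_A²/I_B² = (2809/306306)/(1/442) = 2809/693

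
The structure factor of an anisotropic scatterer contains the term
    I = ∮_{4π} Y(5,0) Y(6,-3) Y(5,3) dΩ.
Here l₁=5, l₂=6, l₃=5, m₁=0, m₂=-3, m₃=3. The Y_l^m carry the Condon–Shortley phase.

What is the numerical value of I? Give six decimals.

0.132857

m-sum 0 ✓  L=16 even ✓  1≤5≤11 ✓
Π(2lᵢ+1) = 11×13×11 = 1573
triangle coeff Δ(5,6,5) = 1/28588560
Σ_t [1,5]: t=1:−1/345600 t=2:+1/13824 t=3:−1/5184 t=4:+1/13824 t=5:−1/345600 = -7/129600
(3j)²=80/7293 [(5 6 5; 0 0 0)], sign=+1
Σ_t [1,3]: t=1:−1/138240 t=2:+1/34560 t=3:−1/103680 = 1/82944
(3j)²=125/9724 [(5 6 5; 0 -3 3)], sign=+1
⇒ 4πI² = 2500/11271
I = (+1)√(2500/11271/(4π)) = 0.13285682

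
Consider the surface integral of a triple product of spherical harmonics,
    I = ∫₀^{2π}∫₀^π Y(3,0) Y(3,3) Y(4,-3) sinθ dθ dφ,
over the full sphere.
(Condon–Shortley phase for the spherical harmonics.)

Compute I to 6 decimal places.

0.203551

Checks pass: Σm=0; 10 even; l₃=4∈[0,6].
(2·3+1)(2·3+1)(2·4+1) = 441
Δ: 2! 4! 4! / 11! → 1/34650
sum: t=0:+1/72 t=1:−1/16 t=2:+1/72 = -5/144
3j²(3 3 4; 0 0 0) = Δ·Π!·Σ² = 2/77  (sign -1)
sum: t=2:+1/288 = 1/288
3j²(3 3 4; 0 3 -3) = Δ·Π!·Σ² = 1/22  (sign -1)
combine: 4πI² = 441·2/77·1/22 = 63/121
take √, sign +1: I = 0.20355073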